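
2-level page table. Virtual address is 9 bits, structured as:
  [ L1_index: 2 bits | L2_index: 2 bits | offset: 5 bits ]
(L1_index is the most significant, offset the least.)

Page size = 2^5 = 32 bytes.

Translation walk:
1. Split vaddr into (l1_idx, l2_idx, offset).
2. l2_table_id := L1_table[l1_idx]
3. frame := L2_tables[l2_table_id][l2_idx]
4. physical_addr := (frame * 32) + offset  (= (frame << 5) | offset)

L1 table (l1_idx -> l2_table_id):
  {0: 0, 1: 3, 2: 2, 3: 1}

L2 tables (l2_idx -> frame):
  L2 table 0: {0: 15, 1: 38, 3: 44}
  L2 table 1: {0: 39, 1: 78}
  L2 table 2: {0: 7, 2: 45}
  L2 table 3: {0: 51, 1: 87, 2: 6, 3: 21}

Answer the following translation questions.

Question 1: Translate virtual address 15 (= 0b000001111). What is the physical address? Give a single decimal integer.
Answer: 495

Derivation:
vaddr = 15 = 0b000001111
Split: l1_idx=0, l2_idx=0, offset=15
L1[0] = 0
L2[0][0] = 15
paddr = 15 * 32 + 15 = 495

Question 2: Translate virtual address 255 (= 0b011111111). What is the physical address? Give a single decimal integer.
vaddr = 255 = 0b011111111
Split: l1_idx=1, l2_idx=3, offset=31
L1[1] = 3
L2[3][3] = 21
paddr = 21 * 32 + 31 = 703

Answer: 703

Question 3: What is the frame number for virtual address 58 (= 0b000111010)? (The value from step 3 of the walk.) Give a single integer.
vaddr = 58: l1_idx=0, l2_idx=1
L1[0] = 0; L2[0][1] = 38

Answer: 38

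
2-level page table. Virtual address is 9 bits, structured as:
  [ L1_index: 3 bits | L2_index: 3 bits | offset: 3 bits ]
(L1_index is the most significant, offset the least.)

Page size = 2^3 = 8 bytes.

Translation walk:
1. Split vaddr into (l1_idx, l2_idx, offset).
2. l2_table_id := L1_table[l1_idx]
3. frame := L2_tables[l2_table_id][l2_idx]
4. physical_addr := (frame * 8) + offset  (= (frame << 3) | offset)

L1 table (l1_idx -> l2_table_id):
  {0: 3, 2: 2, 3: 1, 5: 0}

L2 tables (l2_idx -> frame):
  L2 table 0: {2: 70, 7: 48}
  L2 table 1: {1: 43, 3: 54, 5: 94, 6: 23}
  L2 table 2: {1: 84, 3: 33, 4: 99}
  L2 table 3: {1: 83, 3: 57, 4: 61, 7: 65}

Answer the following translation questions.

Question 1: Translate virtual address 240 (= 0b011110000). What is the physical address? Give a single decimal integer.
Answer: 184

Derivation:
vaddr = 240 = 0b011110000
Split: l1_idx=3, l2_idx=6, offset=0
L1[3] = 1
L2[1][6] = 23
paddr = 23 * 8 + 0 = 184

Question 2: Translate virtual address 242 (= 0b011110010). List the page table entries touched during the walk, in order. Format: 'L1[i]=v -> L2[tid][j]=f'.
Answer: L1[3]=1 -> L2[1][6]=23

Derivation:
vaddr = 242 = 0b011110010
Split: l1_idx=3, l2_idx=6, offset=2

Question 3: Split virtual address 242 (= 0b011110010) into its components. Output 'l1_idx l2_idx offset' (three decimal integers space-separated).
Answer: 3 6 2

Derivation:
vaddr = 242 = 0b011110010
  top 3 bits -> l1_idx = 3
  next 3 bits -> l2_idx = 6
  bottom 3 bits -> offset = 2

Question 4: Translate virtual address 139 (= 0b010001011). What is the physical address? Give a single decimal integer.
vaddr = 139 = 0b010001011
Split: l1_idx=2, l2_idx=1, offset=3
L1[2] = 2
L2[2][1] = 84
paddr = 84 * 8 + 3 = 675

Answer: 675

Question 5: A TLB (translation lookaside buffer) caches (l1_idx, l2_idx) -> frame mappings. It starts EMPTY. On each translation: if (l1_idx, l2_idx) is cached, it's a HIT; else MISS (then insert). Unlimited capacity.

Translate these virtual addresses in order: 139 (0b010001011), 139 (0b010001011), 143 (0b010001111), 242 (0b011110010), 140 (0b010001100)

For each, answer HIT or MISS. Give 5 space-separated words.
Answer: MISS HIT HIT MISS HIT

Derivation:
vaddr=139: (2,1) not in TLB -> MISS, insert
vaddr=139: (2,1) in TLB -> HIT
vaddr=143: (2,1) in TLB -> HIT
vaddr=242: (3,6) not in TLB -> MISS, insert
vaddr=140: (2,1) in TLB -> HIT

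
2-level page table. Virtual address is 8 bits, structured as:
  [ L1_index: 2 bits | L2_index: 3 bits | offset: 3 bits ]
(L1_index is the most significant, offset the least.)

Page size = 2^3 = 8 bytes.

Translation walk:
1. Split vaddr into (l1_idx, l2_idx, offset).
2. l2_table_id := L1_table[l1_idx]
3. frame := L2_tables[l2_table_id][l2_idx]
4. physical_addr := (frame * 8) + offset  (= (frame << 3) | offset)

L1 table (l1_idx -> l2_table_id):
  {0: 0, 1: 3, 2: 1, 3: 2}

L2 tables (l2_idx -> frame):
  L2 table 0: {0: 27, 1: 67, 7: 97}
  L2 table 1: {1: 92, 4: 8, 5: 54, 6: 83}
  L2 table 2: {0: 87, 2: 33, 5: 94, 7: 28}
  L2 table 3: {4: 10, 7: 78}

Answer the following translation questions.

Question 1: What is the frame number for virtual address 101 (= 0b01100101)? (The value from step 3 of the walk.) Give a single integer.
vaddr = 101: l1_idx=1, l2_idx=4
L1[1] = 3; L2[3][4] = 10

Answer: 10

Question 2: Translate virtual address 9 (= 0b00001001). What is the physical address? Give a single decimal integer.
Answer: 537

Derivation:
vaddr = 9 = 0b00001001
Split: l1_idx=0, l2_idx=1, offset=1
L1[0] = 0
L2[0][1] = 67
paddr = 67 * 8 + 1 = 537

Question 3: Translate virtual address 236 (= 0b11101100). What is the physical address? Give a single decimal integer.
Answer: 756

Derivation:
vaddr = 236 = 0b11101100
Split: l1_idx=3, l2_idx=5, offset=4
L1[3] = 2
L2[2][5] = 94
paddr = 94 * 8 + 4 = 756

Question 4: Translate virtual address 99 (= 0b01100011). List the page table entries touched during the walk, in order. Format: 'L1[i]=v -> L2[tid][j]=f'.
vaddr = 99 = 0b01100011
Split: l1_idx=1, l2_idx=4, offset=3

Answer: L1[1]=3 -> L2[3][4]=10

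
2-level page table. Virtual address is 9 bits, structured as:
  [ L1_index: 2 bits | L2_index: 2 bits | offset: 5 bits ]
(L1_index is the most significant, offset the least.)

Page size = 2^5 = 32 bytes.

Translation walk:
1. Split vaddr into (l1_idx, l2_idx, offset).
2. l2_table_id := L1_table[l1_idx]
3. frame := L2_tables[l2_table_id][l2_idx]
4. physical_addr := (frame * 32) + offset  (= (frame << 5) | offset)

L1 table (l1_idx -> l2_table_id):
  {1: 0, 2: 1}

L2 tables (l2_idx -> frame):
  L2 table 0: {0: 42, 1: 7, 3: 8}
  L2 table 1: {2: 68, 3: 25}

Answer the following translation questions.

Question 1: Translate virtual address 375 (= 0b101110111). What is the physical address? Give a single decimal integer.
vaddr = 375 = 0b101110111
Split: l1_idx=2, l2_idx=3, offset=23
L1[2] = 1
L2[1][3] = 25
paddr = 25 * 32 + 23 = 823

Answer: 823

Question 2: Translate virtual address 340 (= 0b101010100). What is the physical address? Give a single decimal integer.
vaddr = 340 = 0b101010100
Split: l1_idx=2, l2_idx=2, offset=20
L1[2] = 1
L2[1][2] = 68
paddr = 68 * 32 + 20 = 2196

Answer: 2196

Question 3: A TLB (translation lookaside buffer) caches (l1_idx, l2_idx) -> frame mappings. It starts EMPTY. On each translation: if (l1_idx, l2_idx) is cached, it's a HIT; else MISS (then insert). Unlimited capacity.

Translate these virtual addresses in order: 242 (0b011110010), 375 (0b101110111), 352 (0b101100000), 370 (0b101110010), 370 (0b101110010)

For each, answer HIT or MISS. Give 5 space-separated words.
Answer: MISS MISS HIT HIT HIT

Derivation:
vaddr=242: (1,3) not in TLB -> MISS, insert
vaddr=375: (2,3) not in TLB -> MISS, insert
vaddr=352: (2,3) in TLB -> HIT
vaddr=370: (2,3) in TLB -> HIT
vaddr=370: (2,3) in TLB -> HIT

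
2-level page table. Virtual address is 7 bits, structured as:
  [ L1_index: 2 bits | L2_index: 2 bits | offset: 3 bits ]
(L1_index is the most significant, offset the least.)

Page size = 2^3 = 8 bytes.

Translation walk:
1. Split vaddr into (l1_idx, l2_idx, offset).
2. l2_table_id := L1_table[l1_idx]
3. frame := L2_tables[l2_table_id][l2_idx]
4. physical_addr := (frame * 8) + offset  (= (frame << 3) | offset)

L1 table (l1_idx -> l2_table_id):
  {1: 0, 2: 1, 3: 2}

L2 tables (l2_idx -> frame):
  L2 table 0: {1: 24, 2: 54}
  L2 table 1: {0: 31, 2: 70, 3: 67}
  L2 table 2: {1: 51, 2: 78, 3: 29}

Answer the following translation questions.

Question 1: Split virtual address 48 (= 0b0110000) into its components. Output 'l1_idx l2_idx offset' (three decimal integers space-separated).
vaddr = 48 = 0b0110000
  top 2 bits -> l1_idx = 1
  next 2 bits -> l2_idx = 2
  bottom 3 bits -> offset = 0

Answer: 1 2 0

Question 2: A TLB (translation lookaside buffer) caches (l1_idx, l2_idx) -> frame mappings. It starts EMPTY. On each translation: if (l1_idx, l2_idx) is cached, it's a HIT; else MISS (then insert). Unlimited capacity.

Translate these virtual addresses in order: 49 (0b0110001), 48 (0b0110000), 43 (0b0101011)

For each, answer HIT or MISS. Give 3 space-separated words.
Answer: MISS HIT MISS

Derivation:
vaddr=49: (1,2) not in TLB -> MISS, insert
vaddr=48: (1,2) in TLB -> HIT
vaddr=43: (1,1) not in TLB -> MISS, insert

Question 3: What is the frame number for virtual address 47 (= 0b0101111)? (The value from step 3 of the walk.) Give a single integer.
vaddr = 47: l1_idx=1, l2_idx=1
L1[1] = 0; L2[0][1] = 24

Answer: 24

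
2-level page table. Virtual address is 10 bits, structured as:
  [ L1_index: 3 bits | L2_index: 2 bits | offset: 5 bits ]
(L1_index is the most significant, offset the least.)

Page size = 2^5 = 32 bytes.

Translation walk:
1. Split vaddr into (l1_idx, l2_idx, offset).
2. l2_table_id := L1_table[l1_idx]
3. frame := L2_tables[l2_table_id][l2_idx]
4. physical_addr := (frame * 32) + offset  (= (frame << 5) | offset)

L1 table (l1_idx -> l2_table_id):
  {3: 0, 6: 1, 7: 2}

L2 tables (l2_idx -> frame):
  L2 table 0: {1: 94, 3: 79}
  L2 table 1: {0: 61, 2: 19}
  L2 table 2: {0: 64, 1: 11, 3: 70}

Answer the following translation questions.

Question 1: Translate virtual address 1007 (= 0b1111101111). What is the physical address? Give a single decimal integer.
Answer: 2255

Derivation:
vaddr = 1007 = 0b1111101111
Split: l1_idx=7, l2_idx=3, offset=15
L1[7] = 2
L2[2][3] = 70
paddr = 70 * 32 + 15 = 2255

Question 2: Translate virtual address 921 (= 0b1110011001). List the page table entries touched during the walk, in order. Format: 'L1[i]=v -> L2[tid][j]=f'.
vaddr = 921 = 0b1110011001
Split: l1_idx=7, l2_idx=0, offset=25

Answer: L1[7]=2 -> L2[2][0]=64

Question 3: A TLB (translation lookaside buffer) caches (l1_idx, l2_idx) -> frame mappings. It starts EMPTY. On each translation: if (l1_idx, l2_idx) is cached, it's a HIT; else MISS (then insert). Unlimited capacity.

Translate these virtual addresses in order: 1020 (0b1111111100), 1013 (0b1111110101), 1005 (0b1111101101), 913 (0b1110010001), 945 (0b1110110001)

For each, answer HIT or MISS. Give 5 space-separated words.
Answer: MISS HIT HIT MISS MISS

Derivation:
vaddr=1020: (7,3) not in TLB -> MISS, insert
vaddr=1013: (7,3) in TLB -> HIT
vaddr=1005: (7,3) in TLB -> HIT
vaddr=913: (7,0) not in TLB -> MISS, insert
vaddr=945: (7,1) not in TLB -> MISS, insert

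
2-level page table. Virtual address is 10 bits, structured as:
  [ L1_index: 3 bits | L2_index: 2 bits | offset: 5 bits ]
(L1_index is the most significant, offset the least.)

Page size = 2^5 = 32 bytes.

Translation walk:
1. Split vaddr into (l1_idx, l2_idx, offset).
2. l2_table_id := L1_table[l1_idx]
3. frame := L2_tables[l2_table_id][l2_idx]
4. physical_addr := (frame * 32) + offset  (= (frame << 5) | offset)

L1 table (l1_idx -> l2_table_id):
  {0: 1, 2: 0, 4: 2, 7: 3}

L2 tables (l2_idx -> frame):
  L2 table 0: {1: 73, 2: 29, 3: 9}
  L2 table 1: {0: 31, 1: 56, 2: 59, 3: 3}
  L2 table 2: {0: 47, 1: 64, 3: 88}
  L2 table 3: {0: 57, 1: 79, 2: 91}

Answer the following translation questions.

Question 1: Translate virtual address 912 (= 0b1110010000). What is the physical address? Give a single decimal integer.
vaddr = 912 = 0b1110010000
Split: l1_idx=7, l2_idx=0, offset=16
L1[7] = 3
L2[3][0] = 57
paddr = 57 * 32 + 16 = 1840

Answer: 1840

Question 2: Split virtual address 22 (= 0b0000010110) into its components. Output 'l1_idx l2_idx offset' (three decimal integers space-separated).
Answer: 0 0 22

Derivation:
vaddr = 22 = 0b0000010110
  top 3 bits -> l1_idx = 0
  next 2 bits -> l2_idx = 0
  bottom 5 bits -> offset = 22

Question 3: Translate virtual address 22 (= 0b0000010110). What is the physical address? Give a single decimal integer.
Answer: 1014

Derivation:
vaddr = 22 = 0b0000010110
Split: l1_idx=0, l2_idx=0, offset=22
L1[0] = 1
L2[1][0] = 31
paddr = 31 * 32 + 22 = 1014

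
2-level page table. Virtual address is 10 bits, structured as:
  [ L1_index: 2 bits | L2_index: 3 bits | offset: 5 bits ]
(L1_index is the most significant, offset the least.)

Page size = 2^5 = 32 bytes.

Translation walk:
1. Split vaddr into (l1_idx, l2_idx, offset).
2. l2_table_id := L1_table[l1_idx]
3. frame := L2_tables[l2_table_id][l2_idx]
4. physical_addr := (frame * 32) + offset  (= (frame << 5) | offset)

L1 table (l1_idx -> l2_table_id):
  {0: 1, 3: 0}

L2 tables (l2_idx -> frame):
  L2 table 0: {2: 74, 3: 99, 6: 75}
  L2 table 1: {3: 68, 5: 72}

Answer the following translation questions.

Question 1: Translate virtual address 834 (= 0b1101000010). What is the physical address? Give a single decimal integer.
Answer: 2370

Derivation:
vaddr = 834 = 0b1101000010
Split: l1_idx=3, l2_idx=2, offset=2
L1[3] = 0
L2[0][2] = 74
paddr = 74 * 32 + 2 = 2370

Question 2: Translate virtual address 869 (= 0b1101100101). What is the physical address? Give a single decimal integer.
Answer: 3173

Derivation:
vaddr = 869 = 0b1101100101
Split: l1_idx=3, l2_idx=3, offset=5
L1[3] = 0
L2[0][3] = 99
paddr = 99 * 32 + 5 = 3173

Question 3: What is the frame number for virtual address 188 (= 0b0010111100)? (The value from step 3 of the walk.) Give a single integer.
Answer: 72

Derivation:
vaddr = 188: l1_idx=0, l2_idx=5
L1[0] = 1; L2[1][5] = 72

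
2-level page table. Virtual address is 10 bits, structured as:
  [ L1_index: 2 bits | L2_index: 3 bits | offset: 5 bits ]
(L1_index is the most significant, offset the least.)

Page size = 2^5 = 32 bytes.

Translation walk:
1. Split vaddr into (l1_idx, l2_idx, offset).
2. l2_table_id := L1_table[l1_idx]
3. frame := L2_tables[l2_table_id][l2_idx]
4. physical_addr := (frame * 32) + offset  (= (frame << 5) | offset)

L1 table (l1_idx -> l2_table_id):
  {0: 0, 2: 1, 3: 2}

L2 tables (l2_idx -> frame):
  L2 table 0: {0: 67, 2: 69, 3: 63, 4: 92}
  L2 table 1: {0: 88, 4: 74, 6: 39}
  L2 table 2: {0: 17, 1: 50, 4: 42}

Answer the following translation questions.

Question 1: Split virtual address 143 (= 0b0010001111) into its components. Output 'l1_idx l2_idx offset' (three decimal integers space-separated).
vaddr = 143 = 0b0010001111
  top 2 bits -> l1_idx = 0
  next 3 bits -> l2_idx = 4
  bottom 5 bits -> offset = 15

Answer: 0 4 15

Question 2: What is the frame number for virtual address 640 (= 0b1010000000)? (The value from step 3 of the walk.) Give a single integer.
Answer: 74

Derivation:
vaddr = 640: l1_idx=2, l2_idx=4
L1[2] = 1; L2[1][4] = 74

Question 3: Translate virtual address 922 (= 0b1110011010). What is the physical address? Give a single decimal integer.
Answer: 1370

Derivation:
vaddr = 922 = 0b1110011010
Split: l1_idx=3, l2_idx=4, offset=26
L1[3] = 2
L2[2][4] = 42
paddr = 42 * 32 + 26 = 1370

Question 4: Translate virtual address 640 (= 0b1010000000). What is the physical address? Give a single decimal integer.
vaddr = 640 = 0b1010000000
Split: l1_idx=2, l2_idx=4, offset=0
L1[2] = 1
L2[1][4] = 74
paddr = 74 * 32 + 0 = 2368

Answer: 2368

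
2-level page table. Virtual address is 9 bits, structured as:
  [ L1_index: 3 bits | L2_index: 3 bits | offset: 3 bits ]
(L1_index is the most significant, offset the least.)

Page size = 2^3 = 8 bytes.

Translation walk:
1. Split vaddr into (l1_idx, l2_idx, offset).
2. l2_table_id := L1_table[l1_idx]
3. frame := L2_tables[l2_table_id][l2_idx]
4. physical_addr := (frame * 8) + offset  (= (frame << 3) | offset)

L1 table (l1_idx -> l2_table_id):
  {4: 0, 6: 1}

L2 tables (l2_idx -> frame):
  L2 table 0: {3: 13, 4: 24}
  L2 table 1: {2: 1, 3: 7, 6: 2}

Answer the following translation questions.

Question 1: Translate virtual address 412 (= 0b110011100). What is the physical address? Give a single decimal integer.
Answer: 60

Derivation:
vaddr = 412 = 0b110011100
Split: l1_idx=6, l2_idx=3, offset=4
L1[6] = 1
L2[1][3] = 7
paddr = 7 * 8 + 4 = 60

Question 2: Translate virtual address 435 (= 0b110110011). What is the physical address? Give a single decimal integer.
Answer: 19

Derivation:
vaddr = 435 = 0b110110011
Split: l1_idx=6, l2_idx=6, offset=3
L1[6] = 1
L2[1][6] = 2
paddr = 2 * 8 + 3 = 19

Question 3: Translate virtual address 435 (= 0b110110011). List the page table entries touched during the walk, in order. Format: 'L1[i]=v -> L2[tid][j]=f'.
Answer: L1[6]=1 -> L2[1][6]=2

Derivation:
vaddr = 435 = 0b110110011
Split: l1_idx=6, l2_idx=6, offset=3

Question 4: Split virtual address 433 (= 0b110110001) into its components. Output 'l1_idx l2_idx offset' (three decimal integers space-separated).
Answer: 6 6 1

Derivation:
vaddr = 433 = 0b110110001
  top 3 bits -> l1_idx = 6
  next 3 bits -> l2_idx = 6
  bottom 3 bits -> offset = 1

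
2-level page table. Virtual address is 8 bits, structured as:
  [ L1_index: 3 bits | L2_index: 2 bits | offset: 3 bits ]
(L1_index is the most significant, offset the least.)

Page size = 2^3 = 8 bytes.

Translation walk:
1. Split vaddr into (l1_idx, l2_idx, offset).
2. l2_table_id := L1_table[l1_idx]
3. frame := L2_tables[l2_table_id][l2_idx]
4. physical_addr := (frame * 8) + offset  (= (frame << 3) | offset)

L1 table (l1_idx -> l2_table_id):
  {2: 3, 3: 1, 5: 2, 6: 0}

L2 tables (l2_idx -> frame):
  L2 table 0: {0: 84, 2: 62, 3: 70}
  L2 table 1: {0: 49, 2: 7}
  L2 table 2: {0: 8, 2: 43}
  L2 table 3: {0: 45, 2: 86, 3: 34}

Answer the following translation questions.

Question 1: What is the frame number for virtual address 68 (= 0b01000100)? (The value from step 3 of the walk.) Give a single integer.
vaddr = 68: l1_idx=2, l2_idx=0
L1[2] = 3; L2[3][0] = 45

Answer: 45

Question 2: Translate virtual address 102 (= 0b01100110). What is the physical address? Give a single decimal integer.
vaddr = 102 = 0b01100110
Split: l1_idx=3, l2_idx=0, offset=6
L1[3] = 1
L2[1][0] = 49
paddr = 49 * 8 + 6 = 398

Answer: 398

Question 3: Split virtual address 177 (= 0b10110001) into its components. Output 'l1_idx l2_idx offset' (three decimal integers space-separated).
Answer: 5 2 1

Derivation:
vaddr = 177 = 0b10110001
  top 3 bits -> l1_idx = 5
  next 2 bits -> l2_idx = 2
  bottom 3 bits -> offset = 1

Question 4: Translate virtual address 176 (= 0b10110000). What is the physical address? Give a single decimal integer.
Answer: 344

Derivation:
vaddr = 176 = 0b10110000
Split: l1_idx=5, l2_idx=2, offset=0
L1[5] = 2
L2[2][2] = 43
paddr = 43 * 8 + 0 = 344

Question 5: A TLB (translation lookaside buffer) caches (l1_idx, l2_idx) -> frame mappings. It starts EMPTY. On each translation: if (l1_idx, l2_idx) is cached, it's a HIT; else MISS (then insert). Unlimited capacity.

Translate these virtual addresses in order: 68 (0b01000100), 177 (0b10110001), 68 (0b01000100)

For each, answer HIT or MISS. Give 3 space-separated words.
Answer: MISS MISS HIT

Derivation:
vaddr=68: (2,0) not in TLB -> MISS, insert
vaddr=177: (5,2) not in TLB -> MISS, insert
vaddr=68: (2,0) in TLB -> HIT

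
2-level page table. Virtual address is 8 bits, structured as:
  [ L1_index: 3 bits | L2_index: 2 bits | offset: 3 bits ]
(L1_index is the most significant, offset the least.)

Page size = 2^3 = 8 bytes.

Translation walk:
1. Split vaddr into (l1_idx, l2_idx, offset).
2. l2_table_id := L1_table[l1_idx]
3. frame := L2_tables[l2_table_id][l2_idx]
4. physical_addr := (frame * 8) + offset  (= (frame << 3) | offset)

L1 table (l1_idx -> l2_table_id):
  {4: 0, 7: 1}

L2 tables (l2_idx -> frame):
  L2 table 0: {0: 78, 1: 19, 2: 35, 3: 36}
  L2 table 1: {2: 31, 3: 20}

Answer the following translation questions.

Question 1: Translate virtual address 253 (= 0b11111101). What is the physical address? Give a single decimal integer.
Answer: 165

Derivation:
vaddr = 253 = 0b11111101
Split: l1_idx=7, l2_idx=3, offset=5
L1[7] = 1
L2[1][3] = 20
paddr = 20 * 8 + 5 = 165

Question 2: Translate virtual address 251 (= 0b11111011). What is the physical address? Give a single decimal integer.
Answer: 163

Derivation:
vaddr = 251 = 0b11111011
Split: l1_idx=7, l2_idx=3, offset=3
L1[7] = 1
L2[1][3] = 20
paddr = 20 * 8 + 3 = 163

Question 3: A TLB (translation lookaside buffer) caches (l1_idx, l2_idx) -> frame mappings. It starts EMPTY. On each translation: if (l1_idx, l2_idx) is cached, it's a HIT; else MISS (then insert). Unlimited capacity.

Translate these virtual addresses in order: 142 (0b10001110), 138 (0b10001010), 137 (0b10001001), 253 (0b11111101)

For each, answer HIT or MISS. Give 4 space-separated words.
vaddr=142: (4,1) not in TLB -> MISS, insert
vaddr=138: (4,1) in TLB -> HIT
vaddr=137: (4,1) in TLB -> HIT
vaddr=253: (7,3) not in TLB -> MISS, insert

Answer: MISS HIT HIT MISS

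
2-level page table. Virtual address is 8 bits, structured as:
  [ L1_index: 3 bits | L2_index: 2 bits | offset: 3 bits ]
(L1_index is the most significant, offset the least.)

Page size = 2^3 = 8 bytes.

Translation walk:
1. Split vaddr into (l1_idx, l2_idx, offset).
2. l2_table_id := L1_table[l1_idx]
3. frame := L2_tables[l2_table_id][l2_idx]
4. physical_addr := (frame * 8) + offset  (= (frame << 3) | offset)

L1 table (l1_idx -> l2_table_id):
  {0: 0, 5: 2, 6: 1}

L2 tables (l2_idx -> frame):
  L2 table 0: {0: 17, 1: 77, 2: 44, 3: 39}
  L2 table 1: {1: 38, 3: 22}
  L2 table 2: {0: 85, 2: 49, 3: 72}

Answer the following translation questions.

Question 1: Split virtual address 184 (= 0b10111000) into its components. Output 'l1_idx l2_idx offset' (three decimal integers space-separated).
vaddr = 184 = 0b10111000
  top 3 bits -> l1_idx = 5
  next 2 bits -> l2_idx = 3
  bottom 3 bits -> offset = 0

Answer: 5 3 0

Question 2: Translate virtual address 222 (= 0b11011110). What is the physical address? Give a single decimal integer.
Answer: 182

Derivation:
vaddr = 222 = 0b11011110
Split: l1_idx=6, l2_idx=3, offset=6
L1[6] = 1
L2[1][3] = 22
paddr = 22 * 8 + 6 = 182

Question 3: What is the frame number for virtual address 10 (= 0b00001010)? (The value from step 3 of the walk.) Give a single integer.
Answer: 77

Derivation:
vaddr = 10: l1_idx=0, l2_idx=1
L1[0] = 0; L2[0][1] = 77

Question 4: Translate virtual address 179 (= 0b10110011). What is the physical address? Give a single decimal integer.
Answer: 395

Derivation:
vaddr = 179 = 0b10110011
Split: l1_idx=5, l2_idx=2, offset=3
L1[5] = 2
L2[2][2] = 49
paddr = 49 * 8 + 3 = 395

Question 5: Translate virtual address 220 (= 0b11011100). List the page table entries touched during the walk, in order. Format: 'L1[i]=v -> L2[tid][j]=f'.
Answer: L1[6]=1 -> L2[1][3]=22

Derivation:
vaddr = 220 = 0b11011100
Split: l1_idx=6, l2_idx=3, offset=4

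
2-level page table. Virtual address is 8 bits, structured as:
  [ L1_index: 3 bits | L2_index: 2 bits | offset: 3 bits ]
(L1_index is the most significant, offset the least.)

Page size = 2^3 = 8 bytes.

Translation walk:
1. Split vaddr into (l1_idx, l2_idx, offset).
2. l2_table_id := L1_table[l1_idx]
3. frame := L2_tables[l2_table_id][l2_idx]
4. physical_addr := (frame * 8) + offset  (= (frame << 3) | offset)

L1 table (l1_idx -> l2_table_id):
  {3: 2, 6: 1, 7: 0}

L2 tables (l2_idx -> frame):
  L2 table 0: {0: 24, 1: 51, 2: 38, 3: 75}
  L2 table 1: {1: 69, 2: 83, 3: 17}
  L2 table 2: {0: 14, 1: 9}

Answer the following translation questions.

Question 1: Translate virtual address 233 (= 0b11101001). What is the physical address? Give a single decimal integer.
vaddr = 233 = 0b11101001
Split: l1_idx=7, l2_idx=1, offset=1
L1[7] = 0
L2[0][1] = 51
paddr = 51 * 8 + 1 = 409

Answer: 409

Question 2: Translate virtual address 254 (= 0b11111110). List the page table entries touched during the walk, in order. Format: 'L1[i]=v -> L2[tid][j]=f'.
vaddr = 254 = 0b11111110
Split: l1_idx=7, l2_idx=3, offset=6

Answer: L1[7]=0 -> L2[0][3]=75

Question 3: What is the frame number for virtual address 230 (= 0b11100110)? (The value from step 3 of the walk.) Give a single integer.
Answer: 24

Derivation:
vaddr = 230: l1_idx=7, l2_idx=0
L1[7] = 0; L2[0][0] = 24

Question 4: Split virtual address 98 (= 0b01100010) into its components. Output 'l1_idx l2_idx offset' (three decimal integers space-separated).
vaddr = 98 = 0b01100010
  top 3 bits -> l1_idx = 3
  next 2 bits -> l2_idx = 0
  bottom 3 bits -> offset = 2

Answer: 3 0 2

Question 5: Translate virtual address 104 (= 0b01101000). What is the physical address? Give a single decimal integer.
Answer: 72

Derivation:
vaddr = 104 = 0b01101000
Split: l1_idx=3, l2_idx=1, offset=0
L1[3] = 2
L2[2][1] = 9
paddr = 9 * 8 + 0 = 72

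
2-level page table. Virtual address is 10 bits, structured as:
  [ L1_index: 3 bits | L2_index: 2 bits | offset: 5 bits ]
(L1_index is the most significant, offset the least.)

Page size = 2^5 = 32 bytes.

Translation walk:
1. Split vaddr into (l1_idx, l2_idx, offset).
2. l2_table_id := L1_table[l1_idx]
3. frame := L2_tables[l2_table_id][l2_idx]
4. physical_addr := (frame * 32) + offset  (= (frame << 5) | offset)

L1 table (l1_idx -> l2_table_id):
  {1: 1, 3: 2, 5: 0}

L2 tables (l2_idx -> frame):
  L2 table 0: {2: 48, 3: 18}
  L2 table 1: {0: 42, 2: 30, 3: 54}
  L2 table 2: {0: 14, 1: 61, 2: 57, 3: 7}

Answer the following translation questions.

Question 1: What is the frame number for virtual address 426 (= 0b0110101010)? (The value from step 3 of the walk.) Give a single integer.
vaddr = 426: l1_idx=3, l2_idx=1
L1[3] = 2; L2[2][1] = 61

Answer: 61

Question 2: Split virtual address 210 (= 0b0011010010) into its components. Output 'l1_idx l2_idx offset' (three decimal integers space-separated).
Answer: 1 2 18

Derivation:
vaddr = 210 = 0b0011010010
  top 3 bits -> l1_idx = 1
  next 2 bits -> l2_idx = 2
  bottom 5 bits -> offset = 18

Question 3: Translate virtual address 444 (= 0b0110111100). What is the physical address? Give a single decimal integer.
vaddr = 444 = 0b0110111100
Split: l1_idx=3, l2_idx=1, offset=28
L1[3] = 2
L2[2][1] = 61
paddr = 61 * 32 + 28 = 1980

Answer: 1980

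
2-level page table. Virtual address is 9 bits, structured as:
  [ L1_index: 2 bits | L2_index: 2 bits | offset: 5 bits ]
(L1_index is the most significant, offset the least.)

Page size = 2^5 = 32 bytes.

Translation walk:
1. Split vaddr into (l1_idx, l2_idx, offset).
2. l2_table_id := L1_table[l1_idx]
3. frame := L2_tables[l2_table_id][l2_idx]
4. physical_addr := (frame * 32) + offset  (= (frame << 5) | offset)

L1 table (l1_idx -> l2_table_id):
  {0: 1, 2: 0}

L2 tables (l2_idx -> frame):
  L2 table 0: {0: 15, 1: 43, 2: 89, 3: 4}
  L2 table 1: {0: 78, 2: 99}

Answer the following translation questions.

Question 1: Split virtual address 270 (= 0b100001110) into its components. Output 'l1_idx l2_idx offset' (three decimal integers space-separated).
Answer: 2 0 14

Derivation:
vaddr = 270 = 0b100001110
  top 2 bits -> l1_idx = 2
  next 2 bits -> l2_idx = 0
  bottom 5 bits -> offset = 14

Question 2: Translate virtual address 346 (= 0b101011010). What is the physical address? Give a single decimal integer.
Answer: 2874

Derivation:
vaddr = 346 = 0b101011010
Split: l1_idx=2, l2_idx=2, offset=26
L1[2] = 0
L2[0][2] = 89
paddr = 89 * 32 + 26 = 2874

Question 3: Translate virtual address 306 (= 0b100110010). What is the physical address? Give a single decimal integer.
vaddr = 306 = 0b100110010
Split: l1_idx=2, l2_idx=1, offset=18
L1[2] = 0
L2[0][1] = 43
paddr = 43 * 32 + 18 = 1394

Answer: 1394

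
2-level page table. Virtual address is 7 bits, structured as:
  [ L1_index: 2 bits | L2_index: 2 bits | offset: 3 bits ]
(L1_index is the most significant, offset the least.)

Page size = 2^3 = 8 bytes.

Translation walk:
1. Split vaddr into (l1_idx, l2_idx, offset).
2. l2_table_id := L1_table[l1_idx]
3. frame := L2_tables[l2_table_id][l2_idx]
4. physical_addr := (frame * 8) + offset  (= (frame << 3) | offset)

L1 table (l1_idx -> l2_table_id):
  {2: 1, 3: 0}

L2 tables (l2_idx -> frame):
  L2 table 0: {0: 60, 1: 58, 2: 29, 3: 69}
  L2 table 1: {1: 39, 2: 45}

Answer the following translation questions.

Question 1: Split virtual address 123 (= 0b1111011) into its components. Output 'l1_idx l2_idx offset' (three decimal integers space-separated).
Answer: 3 3 3

Derivation:
vaddr = 123 = 0b1111011
  top 2 bits -> l1_idx = 3
  next 2 bits -> l2_idx = 3
  bottom 3 bits -> offset = 3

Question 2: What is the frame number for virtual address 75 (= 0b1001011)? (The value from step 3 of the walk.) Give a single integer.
Answer: 39

Derivation:
vaddr = 75: l1_idx=2, l2_idx=1
L1[2] = 1; L2[1][1] = 39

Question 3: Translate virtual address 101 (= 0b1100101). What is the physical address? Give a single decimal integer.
vaddr = 101 = 0b1100101
Split: l1_idx=3, l2_idx=0, offset=5
L1[3] = 0
L2[0][0] = 60
paddr = 60 * 8 + 5 = 485

Answer: 485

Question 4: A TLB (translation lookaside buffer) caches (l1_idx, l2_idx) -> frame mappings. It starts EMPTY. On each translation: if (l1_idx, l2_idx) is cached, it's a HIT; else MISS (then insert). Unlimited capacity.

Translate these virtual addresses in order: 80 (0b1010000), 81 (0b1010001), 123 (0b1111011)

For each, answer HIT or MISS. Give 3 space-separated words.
Answer: MISS HIT MISS

Derivation:
vaddr=80: (2,2) not in TLB -> MISS, insert
vaddr=81: (2,2) in TLB -> HIT
vaddr=123: (3,3) not in TLB -> MISS, insert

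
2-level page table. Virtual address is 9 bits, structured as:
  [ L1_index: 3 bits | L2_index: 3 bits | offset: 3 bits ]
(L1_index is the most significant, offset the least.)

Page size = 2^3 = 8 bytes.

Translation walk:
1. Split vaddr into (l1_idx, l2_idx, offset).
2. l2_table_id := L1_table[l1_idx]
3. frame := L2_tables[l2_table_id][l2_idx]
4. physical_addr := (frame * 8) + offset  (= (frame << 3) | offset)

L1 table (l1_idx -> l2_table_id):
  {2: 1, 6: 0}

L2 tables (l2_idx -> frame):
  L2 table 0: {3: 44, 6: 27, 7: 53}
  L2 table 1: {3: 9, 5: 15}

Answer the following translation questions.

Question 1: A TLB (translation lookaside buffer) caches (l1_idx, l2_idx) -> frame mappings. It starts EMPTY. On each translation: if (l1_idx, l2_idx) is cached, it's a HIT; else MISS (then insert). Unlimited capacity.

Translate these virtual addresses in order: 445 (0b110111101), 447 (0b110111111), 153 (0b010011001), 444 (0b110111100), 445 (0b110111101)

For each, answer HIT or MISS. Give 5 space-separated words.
vaddr=445: (6,7) not in TLB -> MISS, insert
vaddr=447: (6,7) in TLB -> HIT
vaddr=153: (2,3) not in TLB -> MISS, insert
vaddr=444: (6,7) in TLB -> HIT
vaddr=445: (6,7) in TLB -> HIT

Answer: MISS HIT MISS HIT HIT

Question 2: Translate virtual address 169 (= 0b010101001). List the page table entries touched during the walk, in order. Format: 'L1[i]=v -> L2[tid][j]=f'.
Answer: L1[2]=1 -> L2[1][5]=15

Derivation:
vaddr = 169 = 0b010101001
Split: l1_idx=2, l2_idx=5, offset=1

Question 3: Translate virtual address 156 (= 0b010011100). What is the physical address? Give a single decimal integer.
vaddr = 156 = 0b010011100
Split: l1_idx=2, l2_idx=3, offset=4
L1[2] = 1
L2[1][3] = 9
paddr = 9 * 8 + 4 = 76

Answer: 76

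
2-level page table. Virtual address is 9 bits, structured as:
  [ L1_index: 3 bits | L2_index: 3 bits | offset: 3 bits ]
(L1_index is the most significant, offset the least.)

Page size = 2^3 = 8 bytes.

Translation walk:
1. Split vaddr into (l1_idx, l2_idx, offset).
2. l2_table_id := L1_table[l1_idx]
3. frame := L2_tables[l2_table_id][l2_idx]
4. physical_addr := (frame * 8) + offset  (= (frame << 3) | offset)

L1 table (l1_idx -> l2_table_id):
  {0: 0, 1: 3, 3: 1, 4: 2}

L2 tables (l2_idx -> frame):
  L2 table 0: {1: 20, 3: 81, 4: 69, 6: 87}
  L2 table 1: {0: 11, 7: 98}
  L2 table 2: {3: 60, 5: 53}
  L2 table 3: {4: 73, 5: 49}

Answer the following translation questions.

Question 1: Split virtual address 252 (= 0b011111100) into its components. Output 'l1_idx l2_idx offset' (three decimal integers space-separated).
Answer: 3 7 4

Derivation:
vaddr = 252 = 0b011111100
  top 3 bits -> l1_idx = 3
  next 3 bits -> l2_idx = 7
  bottom 3 bits -> offset = 4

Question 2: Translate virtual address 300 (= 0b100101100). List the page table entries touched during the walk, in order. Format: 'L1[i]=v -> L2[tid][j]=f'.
Answer: L1[4]=2 -> L2[2][5]=53

Derivation:
vaddr = 300 = 0b100101100
Split: l1_idx=4, l2_idx=5, offset=4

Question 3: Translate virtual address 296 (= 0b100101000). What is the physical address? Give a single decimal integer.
vaddr = 296 = 0b100101000
Split: l1_idx=4, l2_idx=5, offset=0
L1[4] = 2
L2[2][5] = 53
paddr = 53 * 8 + 0 = 424

Answer: 424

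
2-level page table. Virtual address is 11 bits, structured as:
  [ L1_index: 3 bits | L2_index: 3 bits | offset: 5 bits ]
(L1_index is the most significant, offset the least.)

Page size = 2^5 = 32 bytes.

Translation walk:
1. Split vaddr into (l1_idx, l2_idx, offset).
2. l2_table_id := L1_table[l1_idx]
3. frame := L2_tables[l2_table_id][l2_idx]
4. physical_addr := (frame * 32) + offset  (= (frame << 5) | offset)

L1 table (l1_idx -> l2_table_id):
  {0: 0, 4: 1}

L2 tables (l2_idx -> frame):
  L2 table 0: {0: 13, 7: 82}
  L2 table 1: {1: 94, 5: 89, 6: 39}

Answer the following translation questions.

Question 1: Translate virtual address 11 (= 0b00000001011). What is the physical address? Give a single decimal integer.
vaddr = 11 = 0b00000001011
Split: l1_idx=0, l2_idx=0, offset=11
L1[0] = 0
L2[0][0] = 13
paddr = 13 * 32 + 11 = 427

Answer: 427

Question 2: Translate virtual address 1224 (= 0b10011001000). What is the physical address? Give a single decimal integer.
vaddr = 1224 = 0b10011001000
Split: l1_idx=4, l2_idx=6, offset=8
L1[4] = 1
L2[1][6] = 39
paddr = 39 * 32 + 8 = 1256

Answer: 1256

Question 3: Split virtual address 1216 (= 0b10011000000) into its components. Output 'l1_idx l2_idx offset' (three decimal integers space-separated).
vaddr = 1216 = 0b10011000000
  top 3 bits -> l1_idx = 4
  next 3 bits -> l2_idx = 6
  bottom 5 bits -> offset = 0

Answer: 4 6 0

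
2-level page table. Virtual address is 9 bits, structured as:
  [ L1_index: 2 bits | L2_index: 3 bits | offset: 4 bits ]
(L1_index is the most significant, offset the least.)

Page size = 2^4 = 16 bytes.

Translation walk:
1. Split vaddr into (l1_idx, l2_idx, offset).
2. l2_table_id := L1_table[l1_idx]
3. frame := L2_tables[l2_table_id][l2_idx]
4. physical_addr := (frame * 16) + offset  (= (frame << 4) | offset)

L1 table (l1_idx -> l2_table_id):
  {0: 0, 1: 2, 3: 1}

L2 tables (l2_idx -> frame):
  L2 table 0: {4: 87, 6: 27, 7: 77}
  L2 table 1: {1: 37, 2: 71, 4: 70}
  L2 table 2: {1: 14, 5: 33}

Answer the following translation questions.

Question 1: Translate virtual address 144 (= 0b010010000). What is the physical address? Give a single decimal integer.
Answer: 224

Derivation:
vaddr = 144 = 0b010010000
Split: l1_idx=1, l2_idx=1, offset=0
L1[1] = 2
L2[2][1] = 14
paddr = 14 * 16 + 0 = 224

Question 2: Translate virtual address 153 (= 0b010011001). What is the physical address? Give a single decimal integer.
Answer: 233

Derivation:
vaddr = 153 = 0b010011001
Split: l1_idx=1, l2_idx=1, offset=9
L1[1] = 2
L2[2][1] = 14
paddr = 14 * 16 + 9 = 233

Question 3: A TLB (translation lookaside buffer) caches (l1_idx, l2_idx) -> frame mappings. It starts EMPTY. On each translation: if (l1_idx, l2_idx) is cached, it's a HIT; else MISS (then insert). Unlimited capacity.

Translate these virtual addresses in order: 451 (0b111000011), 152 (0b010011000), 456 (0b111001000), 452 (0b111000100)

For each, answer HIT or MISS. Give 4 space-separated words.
vaddr=451: (3,4) not in TLB -> MISS, insert
vaddr=152: (1,1) not in TLB -> MISS, insert
vaddr=456: (3,4) in TLB -> HIT
vaddr=452: (3,4) in TLB -> HIT

Answer: MISS MISS HIT HIT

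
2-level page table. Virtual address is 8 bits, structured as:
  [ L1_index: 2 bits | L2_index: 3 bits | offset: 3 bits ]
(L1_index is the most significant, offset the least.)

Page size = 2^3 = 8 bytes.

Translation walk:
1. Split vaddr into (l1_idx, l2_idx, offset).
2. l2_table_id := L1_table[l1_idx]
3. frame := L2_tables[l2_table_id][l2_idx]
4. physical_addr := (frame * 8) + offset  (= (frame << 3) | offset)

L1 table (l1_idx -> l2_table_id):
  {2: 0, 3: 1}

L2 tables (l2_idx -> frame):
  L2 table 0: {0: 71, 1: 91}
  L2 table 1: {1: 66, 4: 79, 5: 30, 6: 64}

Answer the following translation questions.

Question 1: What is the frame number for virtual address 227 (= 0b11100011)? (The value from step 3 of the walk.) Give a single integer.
vaddr = 227: l1_idx=3, l2_idx=4
L1[3] = 1; L2[1][4] = 79

Answer: 79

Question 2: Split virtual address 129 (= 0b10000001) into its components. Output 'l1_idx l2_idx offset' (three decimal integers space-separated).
Answer: 2 0 1

Derivation:
vaddr = 129 = 0b10000001
  top 2 bits -> l1_idx = 2
  next 3 bits -> l2_idx = 0
  bottom 3 bits -> offset = 1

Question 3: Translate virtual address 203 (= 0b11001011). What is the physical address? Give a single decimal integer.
Answer: 531

Derivation:
vaddr = 203 = 0b11001011
Split: l1_idx=3, l2_idx=1, offset=3
L1[3] = 1
L2[1][1] = 66
paddr = 66 * 8 + 3 = 531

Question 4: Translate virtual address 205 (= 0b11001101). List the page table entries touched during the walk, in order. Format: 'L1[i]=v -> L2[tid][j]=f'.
vaddr = 205 = 0b11001101
Split: l1_idx=3, l2_idx=1, offset=5

Answer: L1[3]=1 -> L2[1][1]=66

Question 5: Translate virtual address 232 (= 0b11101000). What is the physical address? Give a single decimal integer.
vaddr = 232 = 0b11101000
Split: l1_idx=3, l2_idx=5, offset=0
L1[3] = 1
L2[1][5] = 30
paddr = 30 * 8 + 0 = 240

Answer: 240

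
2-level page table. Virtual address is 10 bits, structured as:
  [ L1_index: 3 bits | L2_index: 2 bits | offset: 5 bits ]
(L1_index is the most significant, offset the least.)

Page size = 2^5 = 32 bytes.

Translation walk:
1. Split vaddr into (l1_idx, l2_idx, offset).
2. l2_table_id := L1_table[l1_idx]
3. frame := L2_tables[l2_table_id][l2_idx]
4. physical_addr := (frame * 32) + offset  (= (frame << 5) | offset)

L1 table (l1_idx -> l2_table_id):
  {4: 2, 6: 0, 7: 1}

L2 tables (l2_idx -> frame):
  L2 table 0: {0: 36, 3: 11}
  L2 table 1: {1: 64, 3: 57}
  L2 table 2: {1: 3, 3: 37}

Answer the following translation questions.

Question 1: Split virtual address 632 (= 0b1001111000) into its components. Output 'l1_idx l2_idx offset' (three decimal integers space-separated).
vaddr = 632 = 0b1001111000
  top 3 bits -> l1_idx = 4
  next 2 bits -> l2_idx = 3
  bottom 5 bits -> offset = 24

Answer: 4 3 24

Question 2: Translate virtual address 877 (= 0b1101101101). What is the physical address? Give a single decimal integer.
Answer: 365

Derivation:
vaddr = 877 = 0b1101101101
Split: l1_idx=6, l2_idx=3, offset=13
L1[6] = 0
L2[0][3] = 11
paddr = 11 * 32 + 13 = 365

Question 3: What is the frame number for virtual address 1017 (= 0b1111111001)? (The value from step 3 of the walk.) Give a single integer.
vaddr = 1017: l1_idx=7, l2_idx=3
L1[7] = 1; L2[1][3] = 57

Answer: 57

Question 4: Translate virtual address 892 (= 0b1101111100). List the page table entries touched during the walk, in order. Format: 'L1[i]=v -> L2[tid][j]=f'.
vaddr = 892 = 0b1101111100
Split: l1_idx=6, l2_idx=3, offset=28

Answer: L1[6]=0 -> L2[0][3]=11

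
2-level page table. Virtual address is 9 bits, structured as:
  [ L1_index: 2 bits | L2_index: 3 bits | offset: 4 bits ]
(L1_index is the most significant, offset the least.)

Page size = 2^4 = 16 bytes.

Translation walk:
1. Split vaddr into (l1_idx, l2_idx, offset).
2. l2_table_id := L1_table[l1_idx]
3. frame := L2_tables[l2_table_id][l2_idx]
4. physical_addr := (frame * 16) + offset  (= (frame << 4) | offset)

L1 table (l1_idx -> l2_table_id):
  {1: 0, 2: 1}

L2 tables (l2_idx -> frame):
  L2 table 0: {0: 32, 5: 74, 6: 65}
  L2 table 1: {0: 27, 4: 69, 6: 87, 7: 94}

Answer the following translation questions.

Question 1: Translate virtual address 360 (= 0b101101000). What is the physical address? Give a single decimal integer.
vaddr = 360 = 0b101101000
Split: l1_idx=2, l2_idx=6, offset=8
L1[2] = 1
L2[1][6] = 87
paddr = 87 * 16 + 8 = 1400

Answer: 1400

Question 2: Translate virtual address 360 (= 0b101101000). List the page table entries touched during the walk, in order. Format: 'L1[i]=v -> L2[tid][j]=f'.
Answer: L1[2]=1 -> L2[1][6]=87

Derivation:
vaddr = 360 = 0b101101000
Split: l1_idx=2, l2_idx=6, offset=8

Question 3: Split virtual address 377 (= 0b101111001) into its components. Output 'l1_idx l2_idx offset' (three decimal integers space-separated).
vaddr = 377 = 0b101111001
  top 2 bits -> l1_idx = 2
  next 3 bits -> l2_idx = 7
  bottom 4 bits -> offset = 9

Answer: 2 7 9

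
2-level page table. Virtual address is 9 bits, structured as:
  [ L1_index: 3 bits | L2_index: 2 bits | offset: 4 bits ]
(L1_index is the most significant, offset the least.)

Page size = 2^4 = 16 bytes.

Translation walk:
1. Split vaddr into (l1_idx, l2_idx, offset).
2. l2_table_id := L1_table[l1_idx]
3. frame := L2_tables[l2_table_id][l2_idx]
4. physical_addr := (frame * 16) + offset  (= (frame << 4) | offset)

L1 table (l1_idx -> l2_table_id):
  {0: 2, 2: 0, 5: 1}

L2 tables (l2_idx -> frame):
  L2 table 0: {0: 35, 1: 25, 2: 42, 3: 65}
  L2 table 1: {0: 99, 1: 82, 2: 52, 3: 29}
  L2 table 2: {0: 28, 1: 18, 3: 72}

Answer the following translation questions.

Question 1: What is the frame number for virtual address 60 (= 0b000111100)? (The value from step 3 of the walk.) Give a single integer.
Answer: 72

Derivation:
vaddr = 60: l1_idx=0, l2_idx=3
L1[0] = 2; L2[2][3] = 72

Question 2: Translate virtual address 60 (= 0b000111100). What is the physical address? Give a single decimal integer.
Answer: 1164

Derivation:
vaddr = 60 = 0b000111100
Split: l1_idx=0, l2_idx=3, offset=12
L1[0] = 2
L2[2][3] = 72
paddr = 72 * 16 + 12 = 1164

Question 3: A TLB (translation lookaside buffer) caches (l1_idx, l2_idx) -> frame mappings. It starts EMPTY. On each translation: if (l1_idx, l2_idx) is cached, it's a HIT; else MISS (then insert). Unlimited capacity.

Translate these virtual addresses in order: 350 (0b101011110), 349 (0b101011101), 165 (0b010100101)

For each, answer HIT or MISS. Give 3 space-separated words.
vaddr=350: (5,1) not in TLB -> MISS, insert
vaddr=349: (5,1) in TLB -> HIT
vaddr=165: (2,2) not in TLB -> MISS, insert

Answer: MISS HIT MISS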